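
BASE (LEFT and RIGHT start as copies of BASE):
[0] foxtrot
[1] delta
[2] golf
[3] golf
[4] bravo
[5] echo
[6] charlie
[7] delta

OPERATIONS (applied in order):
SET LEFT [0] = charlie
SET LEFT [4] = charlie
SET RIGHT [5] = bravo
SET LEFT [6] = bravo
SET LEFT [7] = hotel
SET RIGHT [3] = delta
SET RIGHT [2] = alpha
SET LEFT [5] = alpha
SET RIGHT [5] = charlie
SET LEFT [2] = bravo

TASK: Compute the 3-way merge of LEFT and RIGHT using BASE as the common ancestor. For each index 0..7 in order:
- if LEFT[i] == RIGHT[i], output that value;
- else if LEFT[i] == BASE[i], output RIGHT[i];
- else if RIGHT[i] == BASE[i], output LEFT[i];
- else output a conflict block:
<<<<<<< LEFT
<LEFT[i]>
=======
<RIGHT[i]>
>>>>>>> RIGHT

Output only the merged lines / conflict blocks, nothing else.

Final LEFT:  [charlie, delta, bravo, golf, charlie, alpha, bravo, hotel]
Final RIGHT: [foxtrot, delta, alpha, delta, bravo, charlie, charlie, delta]
i=0: L=charlie, R=foxtrot=BASE -> take LEFT -> charlie
i=1: L=delta R=delta -> agree -> delta
i=2: BASE=golf L=bravo R=alpha all differ -> CONFLICT
i=3: L=golf=BASE, R=delta -> take RIGHT -> delta
i=4: L=charlie, R=bravo=BASE -> take LEFT -> charlie
i=5: BASE=echo L=alpha R=charlie all differ -> CONFLICT
i=6: L=bravo, R=charlie=BASE -> take LEFT -> bravo
i=7: L=hotel, R=delta=BASE -> take LEFT -> hotel

Answer: charlie
delta
<<<<<<< LEFT
bravo
=======
alpha
>>>>>>> RIGHT
delta
charlie
<<<<<<< LEFT
alpha
=======
charlie
>>>>>>> RIGHT
bravo
hotel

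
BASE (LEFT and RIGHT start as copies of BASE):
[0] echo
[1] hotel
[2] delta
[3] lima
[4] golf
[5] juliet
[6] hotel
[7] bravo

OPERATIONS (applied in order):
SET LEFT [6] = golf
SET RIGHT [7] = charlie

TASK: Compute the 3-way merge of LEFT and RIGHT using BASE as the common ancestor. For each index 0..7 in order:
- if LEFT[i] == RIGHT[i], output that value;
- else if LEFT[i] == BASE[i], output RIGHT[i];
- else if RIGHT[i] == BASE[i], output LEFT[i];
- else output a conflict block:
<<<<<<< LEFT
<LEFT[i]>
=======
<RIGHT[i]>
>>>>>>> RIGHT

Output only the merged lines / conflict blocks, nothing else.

Answer: echo
hotel
delta
lima
golf
juliet
golf
charlie

Derivation:
Final LEFT:  [echo, hotel, delta, lima, golf, juliet, golf, bravo]
Final RIGHT: [echo, hotel, delta, lima, golf, juliet, hotel, charlie]
i=0: L=echo R=echo -> agree -> echo
i=1: L=hotel R=hotel -> agree -> hotel
i=2: L=delta R=delta -> agree -> delta
i=3: L=lima R=lima -> agree -> lima
i=4: L=golf R=golf -> agree -> golf
i=5: L=juliet R=juliet -> agree -> juliet
i=6: L=golf, R=hotel=BASE -> take LEFT -> golf
i=7: L=bravo=BASE, R=charlie -> take RIGHT -> charlie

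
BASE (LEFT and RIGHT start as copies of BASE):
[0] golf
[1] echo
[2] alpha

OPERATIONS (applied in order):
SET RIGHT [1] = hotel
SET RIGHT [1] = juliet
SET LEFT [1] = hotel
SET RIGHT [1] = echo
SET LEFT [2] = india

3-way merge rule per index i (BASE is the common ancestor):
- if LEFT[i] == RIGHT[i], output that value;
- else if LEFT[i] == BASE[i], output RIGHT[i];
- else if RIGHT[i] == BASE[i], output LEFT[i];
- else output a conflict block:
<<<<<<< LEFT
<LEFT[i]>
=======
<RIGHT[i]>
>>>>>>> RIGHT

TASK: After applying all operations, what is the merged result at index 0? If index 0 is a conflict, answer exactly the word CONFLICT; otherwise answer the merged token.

Final LEFT:  [golf, hotel, india]
Final RIGHT: [golf, echo, alpha]
i=0: L=golf R=golf -> agree -> golf
i=1: L=hotel, R=echo=BASE -> take LEFT -> hotel
i=2: L=india, R=alpha=BASE -> take LEFT -> india
Index 0 -> golf

Answer: golf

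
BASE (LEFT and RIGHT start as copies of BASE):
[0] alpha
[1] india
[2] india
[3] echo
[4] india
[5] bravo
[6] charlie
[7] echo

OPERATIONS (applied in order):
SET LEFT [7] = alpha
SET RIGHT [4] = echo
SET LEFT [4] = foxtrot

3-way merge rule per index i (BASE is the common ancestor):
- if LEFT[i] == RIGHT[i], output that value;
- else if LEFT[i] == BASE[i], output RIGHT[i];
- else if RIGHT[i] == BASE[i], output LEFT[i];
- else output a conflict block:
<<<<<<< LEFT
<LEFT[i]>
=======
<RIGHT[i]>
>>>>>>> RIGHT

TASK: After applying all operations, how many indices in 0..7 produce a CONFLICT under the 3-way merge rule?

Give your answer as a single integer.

Answer: 1

Derivation:
Final LEFT:  [alpha, india, india, echo, foxtrot, bravo, charlie, alpha]
Final RIGHT: [alpha, india, india, echo, echo, bravo, charlie, echo]
i=0: L=alpha R=alpha -> agree -> alpha
i=1: L=india R=india -> agree -> india
i=2: L=india R=india -> agree -> india
i=3: L=echo R=echo -> agree -> echo
i=4: BASE=india L=foxtrot R=echo all differ -> CONFLICT
i=5: L=bravo R=bravo -> agree -> bravo
i=6: L=charlie R=charlie -> agree -> charlie
i=7: L=alpha, R=echo=BASE -> take LEFT -> alpha
Conflict count: 1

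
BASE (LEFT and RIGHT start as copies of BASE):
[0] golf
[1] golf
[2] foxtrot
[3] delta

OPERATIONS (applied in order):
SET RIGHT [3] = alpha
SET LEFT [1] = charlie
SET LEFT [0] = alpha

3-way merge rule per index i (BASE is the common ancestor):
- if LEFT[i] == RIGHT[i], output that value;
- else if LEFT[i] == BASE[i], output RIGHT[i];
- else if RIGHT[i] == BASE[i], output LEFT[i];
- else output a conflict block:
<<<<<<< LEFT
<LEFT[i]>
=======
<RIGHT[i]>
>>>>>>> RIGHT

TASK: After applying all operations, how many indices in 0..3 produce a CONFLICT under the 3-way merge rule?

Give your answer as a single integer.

Final LEFT:  [alpha, charlie, foxtrot, delta]
Final RIGHT: [golf, golf, foxtrot, alpha]
i=0: L=alpha, R=golf=BASE -> take LEFT -> alpha
i=1: L=charlie, R=golf=BASE -> take LEFT -> charlie
i=2: L=foxtrot R=foxtrot -> agree -> foxtrot
i=3: L=delta=BASE, R=alpha -> take RIGHT -> alpha
Conflict count: 0

Answer: 0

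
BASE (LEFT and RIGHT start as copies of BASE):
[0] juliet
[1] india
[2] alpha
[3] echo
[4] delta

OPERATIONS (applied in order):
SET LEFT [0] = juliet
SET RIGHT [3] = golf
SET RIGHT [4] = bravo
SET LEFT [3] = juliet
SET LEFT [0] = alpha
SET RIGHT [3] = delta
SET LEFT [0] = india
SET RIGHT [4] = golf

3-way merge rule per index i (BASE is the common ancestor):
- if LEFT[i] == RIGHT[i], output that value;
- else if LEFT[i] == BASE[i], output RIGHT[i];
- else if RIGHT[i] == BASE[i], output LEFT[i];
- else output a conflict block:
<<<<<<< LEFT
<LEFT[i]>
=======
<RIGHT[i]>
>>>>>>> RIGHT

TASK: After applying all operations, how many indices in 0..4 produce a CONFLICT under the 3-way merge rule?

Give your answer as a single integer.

Final LEFT:  [india, india, alpha, juliet, delta]
Final RIGHT: [juliet, india, alpha, delta, golf]
i=0: L=india, R=juliet=BASE -> take LEFT -> india
i=1: L=india R=india -> agree -> india
i=2: L=alpha R=alpha -> agree -> alpha
i=3: BASE=echo L=juliet R=delta all differ -> CONFLICT
i=4: L=delta=BASE, R=golf -> take RIGHT -> golf
Conflict count: 1

Answer: 1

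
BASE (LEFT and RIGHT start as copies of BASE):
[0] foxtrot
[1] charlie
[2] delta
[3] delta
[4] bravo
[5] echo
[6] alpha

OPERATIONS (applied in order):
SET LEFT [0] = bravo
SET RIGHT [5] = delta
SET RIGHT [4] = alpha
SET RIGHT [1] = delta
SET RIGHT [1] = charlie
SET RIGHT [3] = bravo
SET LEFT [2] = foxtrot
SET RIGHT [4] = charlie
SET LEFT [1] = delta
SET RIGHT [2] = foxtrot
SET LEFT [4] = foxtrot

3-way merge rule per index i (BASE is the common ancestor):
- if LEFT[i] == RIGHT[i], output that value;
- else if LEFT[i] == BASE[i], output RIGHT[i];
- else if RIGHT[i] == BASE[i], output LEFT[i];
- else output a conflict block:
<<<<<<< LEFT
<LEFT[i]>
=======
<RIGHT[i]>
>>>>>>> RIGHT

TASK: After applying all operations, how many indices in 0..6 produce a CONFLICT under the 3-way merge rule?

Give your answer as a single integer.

Final LEFT:  [bravo, delta, foxtrot, delta, foxtrot, echo, alpha]
Final RIGHT: [foxtrot, charlie, foxtrot, bravo, charlie, delta, alpha]
i=0: L=bravo, R=foxtrot=BASE -> take LEFT -> bravo
i=1: L=delta, R=charlie=BASE -> take LEFT -> delta
i=2: L=foxtrot R=foxtrot -> agree -> foxtrot
i=3: L=delta=BASE, R=bravo -> take RIGHT -> bravo
i=4: BASE=bravo L=foxtrot R=charlie all differ -> CONFLICT
i=5: L=echo=BASE, R=delta -> take RIGHT -> delta
i=6: L=alpha R=alpha -> agree -> alpha
Conflict count: 1

Answer: 1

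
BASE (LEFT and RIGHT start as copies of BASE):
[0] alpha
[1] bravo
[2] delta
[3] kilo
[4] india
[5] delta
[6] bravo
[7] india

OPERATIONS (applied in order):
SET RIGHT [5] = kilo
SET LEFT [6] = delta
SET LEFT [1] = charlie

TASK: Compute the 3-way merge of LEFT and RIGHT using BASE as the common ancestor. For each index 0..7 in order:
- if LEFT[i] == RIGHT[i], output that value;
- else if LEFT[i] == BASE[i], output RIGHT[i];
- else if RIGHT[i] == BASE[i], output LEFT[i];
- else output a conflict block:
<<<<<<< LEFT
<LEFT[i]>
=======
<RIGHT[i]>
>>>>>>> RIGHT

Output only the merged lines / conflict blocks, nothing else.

Final LEFT:  [alpha, charlie, delta, kilo, india, delta, delta, india]
Final RIGHT: [alpha, bravo, delta, kilo, india, kilo, bravo, india]
i=0: L=alpha R=alpha -> agree -> alpha
i=1: L=charlie, R=bravo=BASE -> take LEFT -> charlie
i=2: L=delta R=delta -> agree -> delta
i=3: L=kilo R=kilo -> agree -> kilo
i=4: L=india R=india -> agree -> india
i=5: L=delta=BASE, R=kilo -> take RIGHT -> kilo
i=6: L=delta, R=bravo=BASE -> take LEFT -> delta
i=7: L=india R=india -> agree -> india

Answer: alpha
charlie
delta
kilo
india
kilo
delta
india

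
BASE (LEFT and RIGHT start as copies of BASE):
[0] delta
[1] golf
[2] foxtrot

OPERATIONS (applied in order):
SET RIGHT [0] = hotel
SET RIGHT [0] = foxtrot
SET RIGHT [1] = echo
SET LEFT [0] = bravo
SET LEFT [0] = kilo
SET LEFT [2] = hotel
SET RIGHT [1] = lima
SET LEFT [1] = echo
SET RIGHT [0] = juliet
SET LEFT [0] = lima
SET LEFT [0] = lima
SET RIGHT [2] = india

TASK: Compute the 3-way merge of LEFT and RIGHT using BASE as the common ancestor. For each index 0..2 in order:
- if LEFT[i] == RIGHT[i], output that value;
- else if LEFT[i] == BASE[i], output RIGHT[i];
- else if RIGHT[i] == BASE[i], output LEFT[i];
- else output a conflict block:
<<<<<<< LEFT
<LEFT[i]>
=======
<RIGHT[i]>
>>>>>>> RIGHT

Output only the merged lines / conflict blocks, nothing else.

Answer: <<<<<<< LEFT
lima
=======
juliet
>>>>>>> RIGHT
<<<<<<< LEFT
echo
=======
lima
>>>>>>> RIGHT
<<<<<<< LEFT
hotel
=======
india
>>>>>>> RIGHT

Derivation:
Final LEFT:  [lima, echo, hotel]
Final RIGHT: [juliet, lima, india]
i=0: BASE=delta L=lima R=juliet all differ -> CONFLICT
i=1: BASE=golf L=echo R=lima all differ -> CONFLICT
i=2: BASE=foxtrot L=hotel R=india all differ -> CONFLICT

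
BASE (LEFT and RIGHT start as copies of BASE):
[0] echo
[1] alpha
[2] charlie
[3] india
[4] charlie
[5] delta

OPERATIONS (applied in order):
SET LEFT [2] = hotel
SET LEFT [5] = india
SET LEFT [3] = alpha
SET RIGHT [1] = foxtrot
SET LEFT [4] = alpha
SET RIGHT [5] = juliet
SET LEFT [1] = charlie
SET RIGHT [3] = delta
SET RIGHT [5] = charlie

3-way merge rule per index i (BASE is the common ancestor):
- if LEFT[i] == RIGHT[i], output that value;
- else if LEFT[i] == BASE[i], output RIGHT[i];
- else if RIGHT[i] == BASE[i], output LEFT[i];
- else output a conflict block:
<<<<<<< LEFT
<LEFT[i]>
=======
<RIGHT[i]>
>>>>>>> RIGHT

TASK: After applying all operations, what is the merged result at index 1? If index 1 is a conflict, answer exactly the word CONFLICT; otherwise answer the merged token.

Answer: CONFLICT

Derivation:
Final LEFT:  [echo, charlie, hotel, alpha, alpha, india]
Final RIGHT: [echo, foxtrot, charlie, delta, charlie, charlie]
i=0: L=echo R=echo -> agree -> echo
i=1: BASE=alpha L=charlie R=foxtrot all differ -> CONFLICT
i=2: L=hotel, R=charlie=BASE -> take LEFT -> hotel
i=3: BASE=india L=alpha R=delta all differ -> CONFLICT
i=4: L=alpha, R=charlie=BASE -> take LEFT -> alpha
i=5: BASE=delta L=india R=charlie all differ -> CONFLICT
Index 1 -> CONFLICT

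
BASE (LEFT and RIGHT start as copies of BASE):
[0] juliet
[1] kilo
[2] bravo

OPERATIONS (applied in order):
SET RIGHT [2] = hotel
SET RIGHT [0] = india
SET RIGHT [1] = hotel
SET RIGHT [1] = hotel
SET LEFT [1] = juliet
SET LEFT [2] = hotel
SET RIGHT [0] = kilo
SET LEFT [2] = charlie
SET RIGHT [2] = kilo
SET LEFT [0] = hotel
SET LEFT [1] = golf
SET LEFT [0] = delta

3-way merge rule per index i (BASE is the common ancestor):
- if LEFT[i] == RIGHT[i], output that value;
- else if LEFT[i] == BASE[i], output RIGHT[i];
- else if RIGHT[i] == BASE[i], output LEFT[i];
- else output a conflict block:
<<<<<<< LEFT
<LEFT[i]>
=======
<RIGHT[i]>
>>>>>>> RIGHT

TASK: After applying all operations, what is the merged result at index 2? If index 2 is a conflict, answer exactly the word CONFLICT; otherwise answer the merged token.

Final LEFT:  [delta, golf, charlie]
Final RIGHT: [kilo, hotel, kilo]
i=0: BASE=juliet L=delta R=kilo all differ -> CONFLICT
i=1: BASE=kilo L=golf R=hotel all differ -> CONFLICT
i=2: BASE=bravo L=charlie R=kilo all differ -> CONFLICT
Index 2 -> CONFLICT

Answer: CONFLICT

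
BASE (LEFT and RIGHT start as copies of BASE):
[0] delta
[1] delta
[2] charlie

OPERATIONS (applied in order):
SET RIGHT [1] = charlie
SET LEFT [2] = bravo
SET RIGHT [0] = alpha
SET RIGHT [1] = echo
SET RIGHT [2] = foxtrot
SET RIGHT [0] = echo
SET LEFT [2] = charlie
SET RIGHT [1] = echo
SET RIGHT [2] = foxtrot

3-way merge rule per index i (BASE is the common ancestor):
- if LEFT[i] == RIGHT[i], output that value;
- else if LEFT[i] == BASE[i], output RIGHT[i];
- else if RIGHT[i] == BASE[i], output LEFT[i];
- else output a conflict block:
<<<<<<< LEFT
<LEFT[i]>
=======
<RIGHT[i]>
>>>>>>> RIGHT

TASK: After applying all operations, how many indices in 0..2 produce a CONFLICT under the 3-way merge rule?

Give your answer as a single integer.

Final LEFT:  [delta, delta, charlie]
Final RIGHT: [echo, echo, foxtrot]
i=0: L=delta=BASE, R=echo -> take RIGHT -> echo
i=1: L=delta=BASE, R=echo -> take RIGHT -> echo
i=2: L=charlie=BASE, R=foxtrot -> take RIGHT -> foxtrot
Conflict count: 0

Answer: 0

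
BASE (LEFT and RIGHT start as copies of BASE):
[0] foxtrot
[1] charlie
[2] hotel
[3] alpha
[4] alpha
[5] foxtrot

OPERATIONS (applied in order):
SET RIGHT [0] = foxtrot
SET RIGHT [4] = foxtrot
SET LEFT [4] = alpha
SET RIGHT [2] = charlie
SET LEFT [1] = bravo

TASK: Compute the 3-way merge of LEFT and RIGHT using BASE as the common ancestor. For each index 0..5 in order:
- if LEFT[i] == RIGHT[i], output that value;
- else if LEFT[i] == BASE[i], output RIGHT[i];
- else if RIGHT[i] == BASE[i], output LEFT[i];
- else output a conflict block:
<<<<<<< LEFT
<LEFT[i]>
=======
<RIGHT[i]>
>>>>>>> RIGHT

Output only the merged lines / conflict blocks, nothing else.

Answer: foxtrot
bravo
charlie
alpha
foxtrot
foxtrot

Derivation:
Final LEFT:  [foxtrot, bravo, hotel, alpha, alpha, foxtrot]
Final RIGHT: [foxtrot, charlie, charlie, alpha, foxtrot, foxtrot]
i=0: L=foxtrot R=foxtrot -> agree -> foxtrot
i=1: L=bravo, R=charlie=BASE -> take LEFT -> bravo
i=2: L=hotel=BASE, R=charlie -> take RIGHT -> charlie
i=3: L=alpha R=alpha -> agree -> alpha
i=4: L=alpha=BASE, R=foxtrot -> take RIGHT -> foxtrot
i=5: L=foxtrot R=foxtrot -> agree -> foxtrot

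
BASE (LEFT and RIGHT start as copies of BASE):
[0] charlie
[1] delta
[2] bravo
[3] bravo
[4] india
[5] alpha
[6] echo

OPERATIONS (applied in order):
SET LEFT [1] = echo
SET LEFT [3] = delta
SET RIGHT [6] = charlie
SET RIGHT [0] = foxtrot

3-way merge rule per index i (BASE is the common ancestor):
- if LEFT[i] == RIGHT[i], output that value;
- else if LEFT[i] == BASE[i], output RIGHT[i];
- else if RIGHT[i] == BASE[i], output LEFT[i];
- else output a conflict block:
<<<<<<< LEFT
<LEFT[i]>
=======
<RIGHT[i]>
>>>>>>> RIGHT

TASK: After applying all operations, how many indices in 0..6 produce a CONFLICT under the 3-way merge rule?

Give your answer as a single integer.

Final LEFT:  [charlie, echo, bravo, delta, india, alpha, echo]
Final RIGHT: [foxtrot, delta, bravo, bravo, india, alpha, charlie]
i=0: L=charlie=BASE, R=foxtrot -> take RIGHT -> foxtrot
i=1: L=echo, R=delta=BASE -> take LEFT -> echo
i=2: L=bravo R=bravo -> agree -> bravo
i=3: L=delta, R=bravo=BASE -> take LEFT -> delta
i=4: L=india R=india -> agree -> india
i=5: L=alpha R=alpha -> agree -> alpha
i=6: L=echo=BASE, R=charlie -> take RIGHT -> charlie
Conflict count: 0

Answer: 0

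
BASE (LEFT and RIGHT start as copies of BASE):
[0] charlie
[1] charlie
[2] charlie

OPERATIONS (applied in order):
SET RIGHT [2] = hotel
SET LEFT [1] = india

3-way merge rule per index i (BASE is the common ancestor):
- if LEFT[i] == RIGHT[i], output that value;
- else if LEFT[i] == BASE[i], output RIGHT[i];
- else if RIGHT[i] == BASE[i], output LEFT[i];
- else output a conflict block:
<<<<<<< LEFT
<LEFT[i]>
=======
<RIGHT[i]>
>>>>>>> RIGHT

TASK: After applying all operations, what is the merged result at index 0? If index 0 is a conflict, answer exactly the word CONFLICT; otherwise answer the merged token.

Answer: charlie

Derivation:
Final LEFT:  [charlie, india, charlie]
Final RIGHT: [charlie, charlie, hotel]
i=0: L=charlie R=charlie -> agree -> charlie
i=1: L=india, R=charlie=BASE -> take LEFT -> india
i=2: L=charlie=BASE, R=hotel -> take RIGHT -> hotel
Index 0 -> charlie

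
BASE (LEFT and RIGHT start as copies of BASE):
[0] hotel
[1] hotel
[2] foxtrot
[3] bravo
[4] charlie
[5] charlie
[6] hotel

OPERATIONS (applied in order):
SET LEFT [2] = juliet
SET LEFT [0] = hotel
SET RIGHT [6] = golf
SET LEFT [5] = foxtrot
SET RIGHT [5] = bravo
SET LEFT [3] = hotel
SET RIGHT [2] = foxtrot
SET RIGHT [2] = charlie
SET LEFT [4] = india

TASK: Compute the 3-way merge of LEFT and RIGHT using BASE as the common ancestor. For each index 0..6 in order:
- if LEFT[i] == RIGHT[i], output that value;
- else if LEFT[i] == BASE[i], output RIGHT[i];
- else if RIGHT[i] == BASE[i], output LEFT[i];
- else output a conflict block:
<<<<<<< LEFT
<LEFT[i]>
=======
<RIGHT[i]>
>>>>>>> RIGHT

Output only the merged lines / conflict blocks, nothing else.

Final LEFT:  [hotel, hotel, juliet, hotel, india, foxtrot, hotel]
Final RIGHT: [hotel, hotel, charlie, bravo, charlie, bravo, golf]
i=0: L=hotel R=hotel -> agree -> hotel
i=1: L=hotel R=hotel -> agree -> hotel
i=2: BASE=foxtrot L=juliet R=charlie all differ -> CONFLICT
i=3: L=hotel, R=bravo=BASE -> take LEFT -> hotel
i=4: L=india, R=charlie=BASE -> take LEFT -> india
i=5: BASE=charlie L=foxtrot R=bravo all differ -> CONFLICT
i=6: L=hotel=BASE, R=golf -> take RIGHT -> golf

Answer: hotel
hotel
<<<<<<< LEFT
juliet
=======
charlie
>>>>>>> RIGHT
hotel
india
<<<<<<< LEFT
foxtrot
=======
bravo
>>>>>>> RIGHT
golf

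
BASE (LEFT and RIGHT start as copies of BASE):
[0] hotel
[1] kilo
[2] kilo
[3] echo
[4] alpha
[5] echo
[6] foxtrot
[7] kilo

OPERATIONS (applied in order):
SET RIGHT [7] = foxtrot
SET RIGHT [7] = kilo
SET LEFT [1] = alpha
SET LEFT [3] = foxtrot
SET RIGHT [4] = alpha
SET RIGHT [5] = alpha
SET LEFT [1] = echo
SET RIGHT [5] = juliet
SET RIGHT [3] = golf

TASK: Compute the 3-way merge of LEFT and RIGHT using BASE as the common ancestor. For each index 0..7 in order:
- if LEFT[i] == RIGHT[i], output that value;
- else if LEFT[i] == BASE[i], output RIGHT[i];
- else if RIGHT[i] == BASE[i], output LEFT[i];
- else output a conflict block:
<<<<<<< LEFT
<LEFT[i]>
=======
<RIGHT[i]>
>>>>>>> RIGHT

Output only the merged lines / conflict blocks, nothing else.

Final LEFT:  [hotel, echo, kilo, foxtrot, alpha, echo, foxtrot, kilo]
Final RIGHT: [hotel, kilo, kilo, golf, alpha, juliet, foxtrot, kilo]
i=0: L=hotel R=hotel -> agree -> hotel
i=1: L=echo, R=kilo=BASE -> take LEFT -> echo
i=2: L=kilo R=kilo -> agree -> kilo
i=3: BASE=echo L=foxtrot R=golf all differ -> CONFLICT
i=4: L=alpha R=alpha -> agree -> alpha
i=5: L=echo=BASE, R=juliet -> take RIGHT -> juliet
i=6: L=foxtrot R=foxtrot -> agree -> foxtrot
i=7: L=kilo R=kilo -> agree -> kilo

Answer: hotel
echo
kilo
<<<<<<< LEFT
foxtrot
=======
golf
>>>>>>> RIGHT
alpha
juliet
foxtrot
kilo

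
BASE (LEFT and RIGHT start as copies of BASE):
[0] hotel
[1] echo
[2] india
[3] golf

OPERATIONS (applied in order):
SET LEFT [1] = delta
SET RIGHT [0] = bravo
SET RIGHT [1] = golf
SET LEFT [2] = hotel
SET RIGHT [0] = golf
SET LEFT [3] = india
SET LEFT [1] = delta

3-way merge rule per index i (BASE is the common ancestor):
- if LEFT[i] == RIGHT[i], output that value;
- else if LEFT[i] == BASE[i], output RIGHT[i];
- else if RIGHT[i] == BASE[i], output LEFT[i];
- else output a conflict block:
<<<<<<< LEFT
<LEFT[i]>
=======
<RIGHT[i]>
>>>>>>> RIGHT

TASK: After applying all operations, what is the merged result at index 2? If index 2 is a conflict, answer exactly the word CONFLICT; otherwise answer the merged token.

Final LEFT:  [hotel, delta, hotel, india]
Final RIGHT: [golf, golf, india, golf]
i=0: L=hotel=BASE, R=golf -> take RIGHT -> golf
i=1: BASE=echo L=delta R=golf all differ -> CONFLICT
i=2: L=hotel, R=india=BASE -> take LEFT -> hotel
i=3: L=india, R=golf=BASE -> take LEFT -> india
Index 2 -> hotel

Answer: hotel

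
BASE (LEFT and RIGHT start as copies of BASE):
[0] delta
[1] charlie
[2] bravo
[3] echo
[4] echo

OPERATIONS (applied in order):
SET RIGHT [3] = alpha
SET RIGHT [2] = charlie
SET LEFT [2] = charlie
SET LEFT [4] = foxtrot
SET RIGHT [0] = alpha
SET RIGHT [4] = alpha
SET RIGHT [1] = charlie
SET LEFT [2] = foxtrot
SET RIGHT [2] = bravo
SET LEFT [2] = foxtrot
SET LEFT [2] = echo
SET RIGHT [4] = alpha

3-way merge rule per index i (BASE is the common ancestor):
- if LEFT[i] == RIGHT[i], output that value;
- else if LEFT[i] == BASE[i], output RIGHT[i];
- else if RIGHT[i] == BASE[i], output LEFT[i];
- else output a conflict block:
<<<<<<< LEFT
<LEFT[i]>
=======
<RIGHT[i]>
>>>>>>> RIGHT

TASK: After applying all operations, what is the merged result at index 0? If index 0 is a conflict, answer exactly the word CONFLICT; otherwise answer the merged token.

Answer: alpha

Derivation:
Final LEFT:  [delta, charlie, echo, echo, foxtrot]
Final RIGHT: [alpha, charlie, bravo, alpha, alpha]
i=0: L=delta=BASE, R=alpha -> take RIGHT -> alpha
i=1: L=charlie R=charlie -> agree -> charlie
i=2: L=echo, R=bravo=BASE -> take LEFT -> echo
i=3: L=echo=BASE, R=alpha -> take RIGHT -> alpha
i=4: BASE=echo L=foxtrot R=alpha all differ -> CONFLICT
Index 0 -> alpha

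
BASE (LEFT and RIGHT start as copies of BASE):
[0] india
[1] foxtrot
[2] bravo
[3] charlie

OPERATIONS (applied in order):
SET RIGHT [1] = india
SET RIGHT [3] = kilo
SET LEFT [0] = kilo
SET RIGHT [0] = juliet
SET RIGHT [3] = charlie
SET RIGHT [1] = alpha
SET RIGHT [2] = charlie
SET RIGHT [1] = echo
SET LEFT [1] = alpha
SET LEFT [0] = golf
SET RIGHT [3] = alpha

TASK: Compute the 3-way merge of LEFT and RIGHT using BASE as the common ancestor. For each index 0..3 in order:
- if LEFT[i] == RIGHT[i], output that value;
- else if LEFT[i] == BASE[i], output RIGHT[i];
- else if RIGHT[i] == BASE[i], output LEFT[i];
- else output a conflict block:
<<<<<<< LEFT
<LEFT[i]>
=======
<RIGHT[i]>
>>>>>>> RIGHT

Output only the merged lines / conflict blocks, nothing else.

Answer: <<<<<<< LEFT
golf
=======
juliet
>>>>>>> RIGHT
<<<<<<< LEFT
alpha
=======
echo
>>>>>>> RIGHT
charlie
alpha

Derivation:
Final LEFT:  [golf, alpha, bravo, charlie]
Final RIGHT: [juliet, echo, charlie, alpha]
i=0: BASE=india L=golf R=juliet all differ -> CONFLICT
i=1: BASE=foxtrot L=alpha R=echo all differ -> CONFLICT
i=2: L=bravo=BASE, R=charlie -> take RIGHT -> charlie
i=3: L=charlie=BASE, R=alpha -> take RIGHT -> alpha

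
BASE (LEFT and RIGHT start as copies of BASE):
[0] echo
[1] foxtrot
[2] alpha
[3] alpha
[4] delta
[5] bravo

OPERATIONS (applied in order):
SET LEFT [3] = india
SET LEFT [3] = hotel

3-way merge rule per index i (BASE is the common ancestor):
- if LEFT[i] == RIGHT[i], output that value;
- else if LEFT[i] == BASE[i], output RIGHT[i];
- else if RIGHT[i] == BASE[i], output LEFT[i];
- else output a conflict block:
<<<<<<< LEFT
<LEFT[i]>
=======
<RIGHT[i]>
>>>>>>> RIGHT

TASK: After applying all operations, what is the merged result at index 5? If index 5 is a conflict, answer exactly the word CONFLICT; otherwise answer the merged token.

Final LEFT:  [echo, foxtrot, alpha, hotel, delta, bravo]
Final RIGHT: [echo, foxtrot, alpha, alpha, delta, bravo]
i=0: L=echo R=echo -> agree -> echo
i=1: L=foxtrot R=foxtrot -> agree -> foxtrot
i=2: L=alpha R=alpha -> agree -> alpha
i=3: L=hotel, R=alpha=BASE -> take LEFT -> hotel
i=4: L=delta R=delta -> agree -> delta
i=5: L=bravo R=bravo -> agree -> bravo
Index 5 -> bravo

Answer: bravo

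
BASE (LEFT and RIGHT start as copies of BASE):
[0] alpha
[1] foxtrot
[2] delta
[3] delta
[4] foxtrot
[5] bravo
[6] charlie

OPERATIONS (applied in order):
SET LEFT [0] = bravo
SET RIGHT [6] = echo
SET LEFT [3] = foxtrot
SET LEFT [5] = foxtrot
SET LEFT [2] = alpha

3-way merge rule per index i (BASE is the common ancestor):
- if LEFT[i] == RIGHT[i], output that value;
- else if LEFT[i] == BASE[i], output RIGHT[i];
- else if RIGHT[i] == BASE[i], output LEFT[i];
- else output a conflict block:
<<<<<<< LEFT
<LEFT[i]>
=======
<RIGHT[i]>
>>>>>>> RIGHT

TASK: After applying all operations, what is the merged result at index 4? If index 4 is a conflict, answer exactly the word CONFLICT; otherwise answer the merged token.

Answer: foxtrot

Derivation:
Final LEFT:  [bravo, foxtrot, alpha, foxtrot, foxtrot, foxtrot, charlie]
Final RIGHT: [alpha, foxtrot, delta, delta, foxtrot, bravo, echo]
i=0: L=bravo, R=alpha=BASE -> take LEFT -> bravo
i=1: L=foxtrot R=foxtrot -> agree -> foxtrot
i=2: L=alpha, R=delta=BASE -> take LEFT -> alpha
i=3: L=foxtrot, R=delta=BASE -> take LEFT -> foxtrot
i=4: L=foxtrot R=foxtrot -> agree -> foxtrot
i=5: L=foxtrot, R=bravo=BASE -> take LEFT -> foxtrot
i=6: L=charlie=BASE, R=echo -> take RIGHT -> echo
Index 4 -> foxtrot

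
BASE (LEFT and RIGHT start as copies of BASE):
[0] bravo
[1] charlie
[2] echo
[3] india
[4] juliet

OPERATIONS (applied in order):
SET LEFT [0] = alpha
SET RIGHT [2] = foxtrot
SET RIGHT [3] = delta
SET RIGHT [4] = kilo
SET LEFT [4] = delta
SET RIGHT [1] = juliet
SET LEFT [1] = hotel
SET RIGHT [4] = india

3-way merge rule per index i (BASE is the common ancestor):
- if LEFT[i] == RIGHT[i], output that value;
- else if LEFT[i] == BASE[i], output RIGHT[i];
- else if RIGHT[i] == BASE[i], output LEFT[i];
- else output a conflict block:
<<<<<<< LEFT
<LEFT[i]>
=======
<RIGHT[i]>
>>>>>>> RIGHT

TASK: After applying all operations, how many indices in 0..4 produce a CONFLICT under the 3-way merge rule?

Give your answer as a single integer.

Answer: 2

Derivation:
Final LEFT:  [alpha, hotel, echo, india, delta]
Final RIGHT: [bravo, juliet, foxtrot, delta, india]
i=0: L=alpha, R=bravo=BASE -> take LEFT -> alpha
i=1: BASE=charlie L=hotel R=juliet all differ -> CONFLICT
i=2: L=echo=BASE, R=foxtrot -> take RIGHT -> foxtrot
i=3: L=india=BASE, R=delta -> take RIGHT -> delta
i=4: BASE=juliet L=delta R=india all differ -> CONFLICT
Conflict count: 2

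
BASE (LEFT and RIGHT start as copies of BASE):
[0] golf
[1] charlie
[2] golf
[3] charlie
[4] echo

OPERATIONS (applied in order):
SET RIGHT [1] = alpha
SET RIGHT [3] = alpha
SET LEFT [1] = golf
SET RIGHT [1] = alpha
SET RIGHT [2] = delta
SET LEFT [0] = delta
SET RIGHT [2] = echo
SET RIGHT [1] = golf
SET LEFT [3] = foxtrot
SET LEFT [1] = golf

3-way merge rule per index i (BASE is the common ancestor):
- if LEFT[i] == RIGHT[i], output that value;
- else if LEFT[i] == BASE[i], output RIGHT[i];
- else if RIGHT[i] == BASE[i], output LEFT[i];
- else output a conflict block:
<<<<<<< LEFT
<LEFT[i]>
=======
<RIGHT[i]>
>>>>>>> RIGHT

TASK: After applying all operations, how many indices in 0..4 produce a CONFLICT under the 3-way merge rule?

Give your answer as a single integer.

Answer: 1

Derivation:
Final LEFT:  [delta, golf, golf, foxtrot, echo]
Final RIGHT: [golf, golf, echo, alpha, echo]
i=0: L=delta, R=golf=BASE -> take LEFT -> delta
i=1: L=golf R=golf -> agree -> golf
i=2: L=golf=BASE, R=echo -> take RIGHT -> echo
i=3: BASE=charlie L=foxtrot R=alpha all differ -> CONFLICT
i=4: L=echo R=echo -> agree -> echo
Conflict count: 1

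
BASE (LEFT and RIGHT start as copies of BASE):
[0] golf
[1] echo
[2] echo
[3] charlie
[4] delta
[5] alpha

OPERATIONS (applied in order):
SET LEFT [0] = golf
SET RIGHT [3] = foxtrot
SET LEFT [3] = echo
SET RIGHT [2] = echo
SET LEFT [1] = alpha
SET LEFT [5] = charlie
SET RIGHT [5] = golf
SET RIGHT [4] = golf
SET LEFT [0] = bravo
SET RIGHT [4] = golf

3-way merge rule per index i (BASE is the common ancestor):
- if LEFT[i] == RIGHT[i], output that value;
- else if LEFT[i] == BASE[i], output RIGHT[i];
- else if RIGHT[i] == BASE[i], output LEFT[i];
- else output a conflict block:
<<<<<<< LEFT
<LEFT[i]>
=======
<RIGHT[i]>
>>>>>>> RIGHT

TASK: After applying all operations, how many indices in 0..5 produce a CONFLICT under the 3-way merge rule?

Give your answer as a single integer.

Final LEFT:  [bravo, alpha, echo, echo, delta, charlie]
Final RIGHT: [golf, echo, echo, foxtrot, golf, golf]
i=0: L=bravo, R=golf=BASE -> take LEFT -> bravo
i=1: L=alpha, R=echo=BASE -> take LEFT -> alpha
i=2: L=echo R=echo -> agree -> echo
i=3: BASE=charlie L=echo R=foxtrot all differ -> CONFLICT
i=4: L=delta=BASE, R=golf -> take RIGHT -> golf
i=5: BASE=alpha L=charlie R=golf all differ -> CONFLICT
Conflict count: 2

Answer: 2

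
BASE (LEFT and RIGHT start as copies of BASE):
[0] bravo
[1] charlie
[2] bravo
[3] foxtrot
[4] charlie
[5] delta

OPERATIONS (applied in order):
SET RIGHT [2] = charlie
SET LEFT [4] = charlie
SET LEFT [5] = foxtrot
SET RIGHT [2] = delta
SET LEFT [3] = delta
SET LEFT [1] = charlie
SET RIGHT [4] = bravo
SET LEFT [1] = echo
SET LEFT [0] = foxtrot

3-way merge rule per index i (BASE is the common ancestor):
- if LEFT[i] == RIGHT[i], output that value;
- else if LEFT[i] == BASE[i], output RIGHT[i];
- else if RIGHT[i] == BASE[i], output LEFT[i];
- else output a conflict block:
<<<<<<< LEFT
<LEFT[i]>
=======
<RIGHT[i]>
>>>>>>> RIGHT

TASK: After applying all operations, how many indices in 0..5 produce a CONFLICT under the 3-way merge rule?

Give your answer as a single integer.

Final LEFT:  [foxtrot, echo, bravo, delta, charlie, foxtrot]
Final RIGHT: [bravo, charlie, delta, foxtrot, bravo, delta]
i=0: L=foxtrot, R=bravo=BASE -> take LEFT -> foxtrot
i=1: L=echo, R=charlie=BASE -> take LEFT -> echo
i=2: L=bravo=BASE, R=delta -> take RIGHT -> delta
i=3: L=delta, R=foxtrot=BASE -> take LEFT -> delta
i=4: L=charlie=BASE, R=bravo -> take RIGHT -> bravo
i=5: L=foxtrot, R=delta=BASE -> take LEFT -> foxtrot
Conflict count: 0

Answer: 0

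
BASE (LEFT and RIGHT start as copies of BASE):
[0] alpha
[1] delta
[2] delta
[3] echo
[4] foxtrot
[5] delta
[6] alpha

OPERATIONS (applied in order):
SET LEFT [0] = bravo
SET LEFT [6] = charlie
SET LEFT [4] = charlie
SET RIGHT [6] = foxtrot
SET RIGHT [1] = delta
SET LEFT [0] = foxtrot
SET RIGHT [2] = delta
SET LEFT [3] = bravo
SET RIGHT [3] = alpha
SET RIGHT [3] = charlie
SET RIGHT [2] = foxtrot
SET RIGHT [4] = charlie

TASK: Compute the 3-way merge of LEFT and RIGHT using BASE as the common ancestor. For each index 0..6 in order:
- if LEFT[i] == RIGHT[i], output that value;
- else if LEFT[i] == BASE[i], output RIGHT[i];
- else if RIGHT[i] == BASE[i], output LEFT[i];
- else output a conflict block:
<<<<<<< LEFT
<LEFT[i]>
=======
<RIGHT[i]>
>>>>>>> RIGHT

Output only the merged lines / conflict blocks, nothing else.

Final LEFT:  [foxtrot, delta, delta, bravo, charlie, delta, charlie]
Final RIGHT: [alpha, delta, foxtrot, charlie, charlie, delta, foxtrot]
i=0: L=foxtrot, R=alpha=BASE -> take LEFT -> foxtrot
i=1: L=delta R=delta -> agree -> delta
i=2: L=delta=BASE, R=foxtrot -> take RIGHT -> foxtrot
i=3: BASE=echo L=bravo R=charlie all differ -> CONFLICT
i=4: L=charlie R=charlie -> agree -> charlie
i=5: L=delta R=delta -> agree -> delta
i=6: BASE=alpha L=charlie R=foxtrot all differ -> CONFLICT

Answer: foxtrot
delta
foxtrot
<<<<<<< LEFT
bravo
=======
charlie
>>>>>>> RIGHT
charlie
delta
<<<<<<< LEFT
charlie
=======
foxtrot
>>>>>>> RIGHT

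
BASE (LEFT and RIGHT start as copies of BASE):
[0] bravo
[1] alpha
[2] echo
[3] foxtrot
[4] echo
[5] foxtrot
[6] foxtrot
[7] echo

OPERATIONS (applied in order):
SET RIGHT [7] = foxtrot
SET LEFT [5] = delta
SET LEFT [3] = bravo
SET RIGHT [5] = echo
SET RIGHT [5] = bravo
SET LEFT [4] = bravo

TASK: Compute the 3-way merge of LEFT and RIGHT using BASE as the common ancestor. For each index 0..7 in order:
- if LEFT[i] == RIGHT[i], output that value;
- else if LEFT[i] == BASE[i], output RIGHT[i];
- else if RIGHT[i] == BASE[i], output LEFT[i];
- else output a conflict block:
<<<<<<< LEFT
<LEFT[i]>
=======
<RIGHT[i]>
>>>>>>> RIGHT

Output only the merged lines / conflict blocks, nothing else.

Final LEFT:  [bravo, alpha, echo, bravo, bravo, delta, foxtrot, echo]
Final RIGHT: [bravo, alpha, echo, foxtrot, echo, bravo, foxtrot, foxtrot]
i=0: L=bravo R=bravo -> agree -> bravo
i=1: L=alpha R=alpha -> agree -> alpha
i=2: L=echo R=echo -> agree -> echo
i=3: L=bravo, R=foxtrot=BASE -> take LEFT -> bravo
i=4: L=bravo, R=echo=BASE -> take LEFT -> bravo
i=5: BASE=foxtrot L=delta R=bravo all differ -> CONFLICT
i=6: L=foxtrot R=foxtrot -> agree -> foxtrot
i=7: L=echo=BASE, R=foxtrot -> take RIGHT -> foxtrot

Answer: bravo
alpha
echo
bravo
bravo
<<<<<<< LEFT
delta
=======
bravo
>>>>>>> RIGHT
foxtrot
foxtrot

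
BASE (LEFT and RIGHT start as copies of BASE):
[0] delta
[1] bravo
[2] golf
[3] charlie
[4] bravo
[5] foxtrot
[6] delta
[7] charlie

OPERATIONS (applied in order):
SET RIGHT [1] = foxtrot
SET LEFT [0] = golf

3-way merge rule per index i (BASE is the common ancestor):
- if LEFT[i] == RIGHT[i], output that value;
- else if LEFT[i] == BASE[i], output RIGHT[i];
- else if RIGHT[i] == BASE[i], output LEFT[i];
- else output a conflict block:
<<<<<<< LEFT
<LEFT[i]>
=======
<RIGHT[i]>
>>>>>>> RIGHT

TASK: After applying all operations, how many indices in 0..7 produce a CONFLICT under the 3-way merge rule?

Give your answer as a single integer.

Final LEFT:  [golf, bravo, golf, charlie, bravo, foxtrot, delta, charlie]
Final RIGHT: [delta, foxtrot, golf, charlie, bravo, foxtrot, delta, charlie]
i=0: L=golf, R=delta=BASE -> take LEFT -> golf
i=1: L=bravo=BASE, R=foxtrot -> take RIGHT -> foxtrot
i=2: L=golf R=golf -> agree -> golf
i=3: L=charlie R=charlie -> agree -> charlie
i=4: L=bravo R=bravo -> agree -> bravo
i=5: L=foxtrot R=foxtrot -> agree -> foxtrot
i=6: L=delta R=delta -> agree -> delta
i=7: L=charlie R=charlie -> agree -> charlie
Conflict count: 0

Answer: 0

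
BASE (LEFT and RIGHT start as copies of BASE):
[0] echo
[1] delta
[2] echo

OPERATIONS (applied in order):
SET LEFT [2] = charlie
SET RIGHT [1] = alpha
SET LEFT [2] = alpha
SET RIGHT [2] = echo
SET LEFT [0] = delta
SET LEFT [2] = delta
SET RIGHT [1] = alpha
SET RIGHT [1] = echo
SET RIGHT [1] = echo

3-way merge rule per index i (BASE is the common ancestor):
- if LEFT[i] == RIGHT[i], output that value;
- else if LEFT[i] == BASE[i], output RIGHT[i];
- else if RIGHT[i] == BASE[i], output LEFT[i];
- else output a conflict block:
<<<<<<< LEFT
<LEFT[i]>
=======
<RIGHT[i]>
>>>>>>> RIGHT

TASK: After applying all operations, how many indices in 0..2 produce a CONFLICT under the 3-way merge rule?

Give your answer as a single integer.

Final LEFT:  [delta, delta, delta]
Final RIGHT: [echo, echo, echo]
i=0: L=delta, R=echo=BASE -> take LEFT -> delta
i=1: L=delta=BASE, R=echo -> take RIGHT -> echo
i=2: L=delta, R=echo=BASE -> take LEFT -> delta
Conflict count: 0

Answer: 0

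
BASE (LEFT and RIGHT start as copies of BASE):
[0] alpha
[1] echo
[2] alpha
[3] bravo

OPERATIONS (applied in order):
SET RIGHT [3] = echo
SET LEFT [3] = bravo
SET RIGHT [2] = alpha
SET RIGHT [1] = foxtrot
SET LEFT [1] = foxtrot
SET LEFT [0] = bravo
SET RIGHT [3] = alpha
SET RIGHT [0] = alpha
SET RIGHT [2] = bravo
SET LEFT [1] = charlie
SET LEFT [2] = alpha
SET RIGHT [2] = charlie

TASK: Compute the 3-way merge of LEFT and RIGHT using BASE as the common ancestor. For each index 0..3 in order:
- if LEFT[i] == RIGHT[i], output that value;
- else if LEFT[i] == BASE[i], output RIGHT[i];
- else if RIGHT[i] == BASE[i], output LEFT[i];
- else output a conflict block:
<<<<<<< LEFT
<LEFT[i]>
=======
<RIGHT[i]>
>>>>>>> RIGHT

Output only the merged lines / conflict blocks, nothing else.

Answer: bravo
<<<<<<< LEFT
charlie
=======
foxtrot
>>>>>>> RIGHT
charlie
alpha

Derivation:
Final LEFT:  [bravo, charlie, alpha, bravo]
Final RIGHT: [alpha, foxtrot, charlie, alpha]
i=0: L=bravo, R=alpha=BASE -> take LEFT -> bravo
i=1: BASE=echo L=charlie R=foxtrot all differ -> CONFLICT
i=2: L=alpha=BASE, R=charlie -> take RIGHT -> charlie
i=3: L=bravo=BASE, R=alpha -> take RIGHT -> alpha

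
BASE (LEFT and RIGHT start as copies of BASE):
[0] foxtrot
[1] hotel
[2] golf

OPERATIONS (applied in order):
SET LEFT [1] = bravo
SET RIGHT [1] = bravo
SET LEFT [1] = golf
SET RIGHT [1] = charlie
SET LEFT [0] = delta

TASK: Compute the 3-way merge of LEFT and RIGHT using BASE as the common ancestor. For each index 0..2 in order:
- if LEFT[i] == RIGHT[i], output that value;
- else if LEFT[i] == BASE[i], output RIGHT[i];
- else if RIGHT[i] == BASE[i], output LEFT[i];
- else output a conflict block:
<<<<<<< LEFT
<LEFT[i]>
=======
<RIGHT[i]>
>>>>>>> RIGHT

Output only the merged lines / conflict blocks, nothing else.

Answer: delta
<<<<<<< LEFT
golf
=======
charlie
>>>>>>> RIGHT
golf

Derivation:
Final LEFT:  [delta, golf, golf]
Final RIGHT: [foxtrot, charlie, golf]
i=0: L=delta, R=foxtrot=BASE -> take LEFT -> delta
i=1: BASE=hotel L=golf R=charlie all differ -> CONFLICT
i=2: L=golf R=golf -> agree -> golf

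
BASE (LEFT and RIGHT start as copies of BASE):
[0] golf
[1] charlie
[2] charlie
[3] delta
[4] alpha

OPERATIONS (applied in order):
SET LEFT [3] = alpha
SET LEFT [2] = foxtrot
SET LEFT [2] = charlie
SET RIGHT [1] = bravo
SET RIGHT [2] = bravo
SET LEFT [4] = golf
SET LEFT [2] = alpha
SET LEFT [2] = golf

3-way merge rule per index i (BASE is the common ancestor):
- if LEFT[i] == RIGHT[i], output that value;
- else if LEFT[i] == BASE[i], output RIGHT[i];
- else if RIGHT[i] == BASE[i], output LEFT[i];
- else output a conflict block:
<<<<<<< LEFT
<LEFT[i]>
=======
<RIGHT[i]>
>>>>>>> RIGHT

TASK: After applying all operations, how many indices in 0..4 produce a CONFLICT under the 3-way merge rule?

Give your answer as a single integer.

Final LEFT:  [golf, charlie, golf, alpha, golf]
Final RIGHT: [golf, bravo, bravo, delta, alpha]
i=0: L=golf R=golf -> agree -> golf
i=1: L=charlie=BASE, R=bravo -> take RIGHT -> bravo
i=2: BASE=charlie L=golf R=bravo all differ -> CONFLICT
i=3: L=alpha, R=delta=BASE -> take LEFT -> alpha
i=4: L=golf, R=alpha=BASE -> take LEFT -> golf
Conflict count: 1

Answer: 1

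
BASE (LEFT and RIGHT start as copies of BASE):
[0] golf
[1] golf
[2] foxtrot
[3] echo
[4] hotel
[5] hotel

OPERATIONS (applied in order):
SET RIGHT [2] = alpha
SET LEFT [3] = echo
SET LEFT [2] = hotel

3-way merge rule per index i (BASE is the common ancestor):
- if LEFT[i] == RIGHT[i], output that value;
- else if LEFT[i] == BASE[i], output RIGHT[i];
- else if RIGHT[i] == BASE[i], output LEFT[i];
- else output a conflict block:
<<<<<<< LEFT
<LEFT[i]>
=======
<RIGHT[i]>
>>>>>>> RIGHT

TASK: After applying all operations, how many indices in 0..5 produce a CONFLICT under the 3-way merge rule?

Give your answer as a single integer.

Final LEFT:  [golf, golf, hotel, echo, hotel, hotel]
Final RIGHT: [golf, golf, alpha, echo, hotel, hotel]
i=0: L=golf R=golf -> agree -> golf
i=1: L=golf R=golf -> agree -> golf
i=2: BASE=foxtrot L=hotel R=alpha all differ -> CONFLICT
i=3: L=echo R=echo -> agree -> echo
i=4: L=hotel R=hotel -> agree -> hotel
i=5: L=hotel R=hotel -> agree -> hotel
Conflict count: 1

Answer: 1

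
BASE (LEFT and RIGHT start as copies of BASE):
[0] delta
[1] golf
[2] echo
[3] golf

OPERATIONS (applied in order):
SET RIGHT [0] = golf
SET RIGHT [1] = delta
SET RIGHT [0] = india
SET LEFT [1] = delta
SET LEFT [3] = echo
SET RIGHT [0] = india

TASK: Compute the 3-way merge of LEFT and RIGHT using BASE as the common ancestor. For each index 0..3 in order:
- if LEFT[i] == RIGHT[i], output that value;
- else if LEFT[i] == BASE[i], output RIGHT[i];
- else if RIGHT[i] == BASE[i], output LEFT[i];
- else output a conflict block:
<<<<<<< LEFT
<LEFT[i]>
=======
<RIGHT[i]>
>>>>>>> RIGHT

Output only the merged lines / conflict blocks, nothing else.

Answer: india
delta
echo
echo

Derivation:
Final LEFT:  [delta, delta, echo, echo]
Final RIGHT: [india, delta, echo, golf]
i=0: L=delta=BASE, R=india -> take RIGHT -> india
i=1: L=delta R=delta -> agree -> delta
i=2: L=echo R=echo -> agree -> echo
i=3: L=echo, R=golf=BASE -> take LEFT -> echo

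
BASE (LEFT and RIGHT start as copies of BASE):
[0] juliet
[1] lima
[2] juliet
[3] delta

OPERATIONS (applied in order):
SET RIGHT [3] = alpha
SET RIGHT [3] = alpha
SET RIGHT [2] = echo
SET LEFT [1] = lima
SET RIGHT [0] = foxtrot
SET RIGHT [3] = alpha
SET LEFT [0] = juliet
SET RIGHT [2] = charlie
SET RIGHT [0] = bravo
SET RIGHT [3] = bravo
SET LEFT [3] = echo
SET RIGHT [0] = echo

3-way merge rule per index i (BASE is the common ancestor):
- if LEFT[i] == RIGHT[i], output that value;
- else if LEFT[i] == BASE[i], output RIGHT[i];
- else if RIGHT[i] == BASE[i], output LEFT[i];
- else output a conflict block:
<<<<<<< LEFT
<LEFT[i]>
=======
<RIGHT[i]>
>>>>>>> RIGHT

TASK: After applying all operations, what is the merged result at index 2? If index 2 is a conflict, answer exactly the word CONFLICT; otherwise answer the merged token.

Final LEFT:  [juliet, lima, juliet, echo]
Final RIGHT: [echo, lima, charlie, bravo]
i=0: L=juliet=BASE, R=echo -> take RIGHT -> echo
i=1: L=lima R=lima -> agree -> lima
i=2: L=juliet=BASE, R=charlie -> take RIGHT -> charlie
i=3: BASE=delta L=echo R=bravo all differ -> CONFLICT
Index 2 -> charlie

Answer: charlie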